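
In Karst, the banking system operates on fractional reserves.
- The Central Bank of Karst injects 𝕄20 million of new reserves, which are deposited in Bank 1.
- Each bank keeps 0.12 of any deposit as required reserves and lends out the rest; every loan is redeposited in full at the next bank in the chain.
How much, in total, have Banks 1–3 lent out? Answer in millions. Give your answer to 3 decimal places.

Bank i lends (1 − rr)^i of the original deposit: Bank 1 lends 20·0.8800 = 17.6000, Bank 2 lends 20·0.8800² = 15.4880, and so on.
Summing a geometric series: total = 20·[0.8800·(1 − 0.8800^3) / (1 − 0.8800)] ≈ 46.7174 million.

𝕄46.717 million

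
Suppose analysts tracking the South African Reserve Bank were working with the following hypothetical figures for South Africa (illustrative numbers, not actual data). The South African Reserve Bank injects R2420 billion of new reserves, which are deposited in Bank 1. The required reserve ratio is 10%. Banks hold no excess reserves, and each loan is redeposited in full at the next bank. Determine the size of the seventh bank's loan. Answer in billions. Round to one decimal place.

R1157.5 billion

Each bank lends a fraction (1 − rr) = 0.9000 of the deposit it receives, so Bank 7 receives 2420·0.9000^6 and lends 2420·0.9000^7 ≈ 1157.4785 billion.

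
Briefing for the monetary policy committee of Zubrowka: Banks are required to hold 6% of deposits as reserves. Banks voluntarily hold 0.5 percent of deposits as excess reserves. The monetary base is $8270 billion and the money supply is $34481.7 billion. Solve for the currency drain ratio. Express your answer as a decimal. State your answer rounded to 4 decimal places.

0.2300

Using m = M/MB = 34481.7/8270 ≈ 4.169492. From m = (1 + c)/(c + rr + e), rearranging gives 1 + c = m·(c + rr + e), so c·(1 − m) = m·(rr + e) − 1.
Hence c = [m·(rr + e) − 1]/(1 − m) = [4.169492 × (0.06 + 0.005) − 1] / (1 − 4.169492) ≈ 0.230000.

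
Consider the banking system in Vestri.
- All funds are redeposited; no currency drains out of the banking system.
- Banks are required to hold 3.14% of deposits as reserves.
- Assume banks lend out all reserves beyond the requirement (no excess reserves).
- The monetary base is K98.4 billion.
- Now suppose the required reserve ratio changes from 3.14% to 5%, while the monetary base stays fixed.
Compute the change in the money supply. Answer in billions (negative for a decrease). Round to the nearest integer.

-1166 billion

Initially m₁ = 1 / (0.0314) ≈ 31.8471, so M₁ = 31.8471 × 98.4 ≈ 3133.7546 billion.
After the change m₂ = 1 / (0.05) = 20, so M₂ = 20 × 98.4 = 1968 billion.
ΔM = M₂ − M₁ = 1968 − 3133.7546 = -1165.7546 billion.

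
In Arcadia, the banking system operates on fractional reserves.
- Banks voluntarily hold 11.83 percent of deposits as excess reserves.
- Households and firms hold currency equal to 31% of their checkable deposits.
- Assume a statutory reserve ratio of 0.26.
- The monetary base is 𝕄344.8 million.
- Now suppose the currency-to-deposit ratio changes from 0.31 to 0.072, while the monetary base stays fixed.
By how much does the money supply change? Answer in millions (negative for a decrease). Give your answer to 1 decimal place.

𝕄164.6 million

Initially m₁ = (1 + 0.31) / (0.26 + 0.1183 + 0.31) ≈ 1.90324, so M₁ = 1.90324 × 344.8 ≈ 656.2372 million.
After the change m₂ = (1 + 0.072) / (0.26 + 0.1183 + 0.072) ≈ 2.38064, so M₂ = 2.38064 × 344.8 ≈ 820.8447 million.
ΔM = M₂ − M₁ = 820.8447 − 656.2372 = 164.6075 million.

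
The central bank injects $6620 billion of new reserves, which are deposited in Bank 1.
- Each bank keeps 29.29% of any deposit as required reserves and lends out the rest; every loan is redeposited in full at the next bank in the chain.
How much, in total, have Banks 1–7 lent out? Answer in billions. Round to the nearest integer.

$14569 billion

Bank i lends (1 − rr)^i of the original deposit: Bank 1 lends 6620·0.7071 = 4681.0020, Bank 2 lends 6620·0.7071² ≈ 3309.9365, and so on.
Summing a geometric series: total = 6620·[0.7071·(1 − 0.7071^7) / (1 − 0.7071)] ≈ 14569.0807 billion.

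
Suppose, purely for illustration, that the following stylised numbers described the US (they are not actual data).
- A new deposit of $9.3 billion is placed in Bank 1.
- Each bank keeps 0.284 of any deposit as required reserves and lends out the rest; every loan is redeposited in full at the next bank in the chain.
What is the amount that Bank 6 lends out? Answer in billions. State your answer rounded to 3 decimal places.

Each bank lends a fraction (1 − rr) = 0.7160 of the deposit it receives, so Bank 6 receives 9.3·0.7160^5 and lends 9.3·0.7160^6 ≈ 1.2530 billion.

$1.253 billion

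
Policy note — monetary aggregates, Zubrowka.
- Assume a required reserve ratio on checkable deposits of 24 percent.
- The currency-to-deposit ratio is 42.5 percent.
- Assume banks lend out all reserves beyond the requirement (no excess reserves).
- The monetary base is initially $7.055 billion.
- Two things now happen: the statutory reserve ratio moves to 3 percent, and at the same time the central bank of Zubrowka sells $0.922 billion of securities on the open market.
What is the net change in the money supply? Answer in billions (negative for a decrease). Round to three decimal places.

Before: m₁ = (1 + 0.425) / (0.24 + 0.425) ≈ 2.14286, MB₁ = 7.055, so M₁ = 2.14286 × 7.055 ≈ 15.1179 billion.
After: m₂ = (1 + 0.425) / (0.03 + 0.425) ≈ 3.13187, MB₂ = 7.055 − 0.922 = 6.133, so M₂ = 3.13187 × 6.133 ≈ 19.2078 billion.
ΔM = M₂ − M₁ = 19.2078 − 15.1179 = 4.0899 billion.

$4.090 billion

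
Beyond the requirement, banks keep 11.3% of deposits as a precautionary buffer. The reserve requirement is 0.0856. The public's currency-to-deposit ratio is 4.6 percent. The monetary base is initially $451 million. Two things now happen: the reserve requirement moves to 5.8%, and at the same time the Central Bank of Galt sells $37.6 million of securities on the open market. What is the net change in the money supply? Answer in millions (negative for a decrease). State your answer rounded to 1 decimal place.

$64.1 million

Before: m₁ = (1 + 0.046) / (0.0856 + 0.113 + 0.046) ≈ 4.27637, MB₁ = 451, so M₁ = 4.27637 × 451 ≈ 1928.6429 million.
After: m₂ = (1 + 0.046) / (0.058 + 0.113 + 0.046) ≈ 4.82028, MB₂ = 451 − 37.6 = 413.4, so M₂ = 4.82028 × 413.4 ≈ 1992.7038 million.
ΔM = M₂ − M₁ = 1992.7038 − 1928.6429 = 64.0609 million.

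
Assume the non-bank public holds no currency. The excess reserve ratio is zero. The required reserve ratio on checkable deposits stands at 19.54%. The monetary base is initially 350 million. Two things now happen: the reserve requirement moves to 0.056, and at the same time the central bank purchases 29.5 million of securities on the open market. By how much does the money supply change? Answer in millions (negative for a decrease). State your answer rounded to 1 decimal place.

Before: m₁ = 1 / (0.1954) ≈ 5.11771, MB₁ = 350, so M₁ = 5.11771 × 350 = 1791.1985 million.
After: m₂ = 1 / (0.056) ≈ 17.85714, MB₂ = 350 + 29.5 = 379.5, so M₂ = 17.85714 × 379.5 ≈ 6776.7846 million.
ΔM = M₂ − M₁ = 6776.7846 − 1791.1985 = 4985.5861 million.

4985.6 million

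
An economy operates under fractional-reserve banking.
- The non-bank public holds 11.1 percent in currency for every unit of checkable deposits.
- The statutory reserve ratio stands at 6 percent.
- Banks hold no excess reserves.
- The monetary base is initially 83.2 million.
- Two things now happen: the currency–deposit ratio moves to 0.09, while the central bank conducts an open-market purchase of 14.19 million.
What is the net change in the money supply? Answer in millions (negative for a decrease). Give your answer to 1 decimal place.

167.1 million

Before: m₁ = (1 + 0.111) / (0.06 + 0.111) ≈ 6.4971, MB₁ = 83.2, so M₁ = 6.4971 × 83.2 ≈ 540.5587 million.
After: m₂ = (1 + 0.09) / (0.06 + 0.09) ≈ 7.2667, MB₂ = 83.2 + 14.19 = 97.39, so M₂ = 7.2667 × 97.39 ≈ 707.7039 million.
ΔM = M₂ − M₁ = 707.7039 − 540.5587 = 167.1452 million.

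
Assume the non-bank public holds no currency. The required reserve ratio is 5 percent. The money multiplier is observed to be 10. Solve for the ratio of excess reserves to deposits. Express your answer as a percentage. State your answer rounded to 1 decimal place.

5.0%

Using m = 10. Since m = (1 + c)/(c + rr + e), the denominator satisfies c + rr + e = (1 + c)/m = (1 + 0) / 10 = 0.100000.
With c = 0 and rr = 0.05, the ratio of excess reserves to deposits is 0.100000 − 0 − 0.05 = 0.05.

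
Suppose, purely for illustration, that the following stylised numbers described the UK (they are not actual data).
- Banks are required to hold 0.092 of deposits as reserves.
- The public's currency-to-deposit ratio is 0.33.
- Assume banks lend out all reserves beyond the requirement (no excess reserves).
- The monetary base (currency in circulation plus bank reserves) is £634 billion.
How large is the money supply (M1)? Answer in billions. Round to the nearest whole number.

£1998 billion

The money multiplier is m = (1 + c) / (rr + c) = (1 + 0.33) / (0.092 + 0.33) ≈ 3.1517.
So M = m × MB = 3.1517 × 634 = 1998.1778 billion.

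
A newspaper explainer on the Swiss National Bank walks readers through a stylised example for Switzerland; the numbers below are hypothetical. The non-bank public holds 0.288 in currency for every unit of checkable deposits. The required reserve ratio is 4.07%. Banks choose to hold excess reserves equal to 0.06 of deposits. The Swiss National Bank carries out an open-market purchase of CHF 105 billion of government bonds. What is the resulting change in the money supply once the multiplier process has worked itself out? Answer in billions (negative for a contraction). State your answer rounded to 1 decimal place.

CHF 347.9 billion

The money multiplier is m = (1 + c) / (rr + e + c) = (1 + 0.288) / (0.0407 + 0.06 + 0.288) ≈ 3.31361.
The purchase adds 105 billion of base, so ΔM = m × ΔMB = 3.31361 × (+105) ≈ 347.9291 billion.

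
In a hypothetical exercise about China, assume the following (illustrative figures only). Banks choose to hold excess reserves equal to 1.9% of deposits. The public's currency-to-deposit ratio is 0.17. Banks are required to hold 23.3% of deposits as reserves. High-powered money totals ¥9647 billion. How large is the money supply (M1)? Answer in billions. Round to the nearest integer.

The money multiplier is m = (1 + c) / (rr + e + c) = (1 + 0.17) / (0.233 + 0.019 + 0.17) ≈ 2.77251.
So M = m × MB = 2.77251 × 9647 ≈ 26746.404 billion.

¥26746 billion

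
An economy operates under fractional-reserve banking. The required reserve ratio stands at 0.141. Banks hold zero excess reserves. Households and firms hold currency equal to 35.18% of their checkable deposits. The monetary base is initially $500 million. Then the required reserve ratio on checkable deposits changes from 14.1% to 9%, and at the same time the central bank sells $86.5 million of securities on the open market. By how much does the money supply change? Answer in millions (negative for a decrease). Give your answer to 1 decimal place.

-106.3 million

Before: m₁ = (1 + 0.3518) / (0.141 + 0.3518) ≈ 2.74310, MB₁ = 500, so M₁ = 2.74310 × 500 = 1371.55 million.
After: m₂ = (1 + 0.3518) / (0.09 + 0.3518) ≈ 3.05976, MB₂ = 500 − 86.5 = 413.5, so M₂ = 3.05976 × 413.5 ≈ 1265.2108 million.
ΔM = M₂ − M₁ = 1265.2108 − 1371.55 = -106.3392 million.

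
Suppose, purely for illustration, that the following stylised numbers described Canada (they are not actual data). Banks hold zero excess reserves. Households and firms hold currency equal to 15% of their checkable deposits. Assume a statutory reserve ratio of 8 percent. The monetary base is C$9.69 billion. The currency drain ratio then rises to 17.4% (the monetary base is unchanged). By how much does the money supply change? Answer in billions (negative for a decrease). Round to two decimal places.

Initially m₁ = (1 + 0.15) / (0.08 + 0.15) = 5, so M₁ = 5 × 9.69 = 48.45 billion.
After the change m₂ = (1 + 0.174) / (0.08 + 0.174) ≈ 4.6220, so M₂ = 4.6220 × 9.69 ≈ 44.7872 billion.
ΔM = M₂ − M₁ = 44.7872 − 48.45 = -3.6628 billion.

-3.66 billion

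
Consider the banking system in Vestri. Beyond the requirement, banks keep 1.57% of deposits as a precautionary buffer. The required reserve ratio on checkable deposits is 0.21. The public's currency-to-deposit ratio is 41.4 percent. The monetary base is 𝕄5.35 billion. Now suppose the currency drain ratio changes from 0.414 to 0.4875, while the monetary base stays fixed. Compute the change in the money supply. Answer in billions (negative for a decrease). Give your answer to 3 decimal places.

-0.667 billion

Initially m₁ = (1 + 0.414) / (0.21 + 0.0157 + 0.414) ≈ 2.21041, so M₁ = 2.21041 × 5.35 ≈ 11.8257 billion.
After the change m₂ = (1 + 0.4875) / (0.21 + 0.0157 + 0.4875) ≈ 2.08567, so M₂ = 2.08567 × 5.35 ≈ 11.1583 billion.
ΔM = M₂ − M₁ = 11.1583 − 11.8257 = -0.6674 billion.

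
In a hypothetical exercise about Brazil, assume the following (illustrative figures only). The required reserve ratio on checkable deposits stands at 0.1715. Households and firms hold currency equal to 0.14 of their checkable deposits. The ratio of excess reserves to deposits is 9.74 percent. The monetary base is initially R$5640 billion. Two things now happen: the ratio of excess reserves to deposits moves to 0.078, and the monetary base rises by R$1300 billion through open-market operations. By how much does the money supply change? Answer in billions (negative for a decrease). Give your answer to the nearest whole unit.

R$4588 billion

Before: m₁ = (1 + 0.14) / (0.1715 + 0.0974 + 0.14) ≈ 2.78797, MB₁ = 5640, so M₁ = 2.78797 × 5640 = 15724.1508 billion.
After: m₂ = (1 + 0.14) / (0.1715 + 0.078 + 0.14) ≈ 2.92683, MB₂ = 5640 + 1300 = 6940, so M₂ = 2.92683 × 6940 = 20312.2002 billion.
ΔM = M₂ − M₁ = 20312.2002 − 15724.1508 = 4588.0494 billion.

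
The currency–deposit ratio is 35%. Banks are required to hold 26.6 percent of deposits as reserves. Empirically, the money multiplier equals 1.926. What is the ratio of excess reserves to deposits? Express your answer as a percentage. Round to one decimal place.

Using m = 1.926. Since m = (1 + c)/(c + rr + e), the denominator satisfies c + rr + e = (1 + c)/m = (1 + 0.35) / 1.926 ≈ 0.700935.
With c = 0.35 and rr = 0.266, the ratio of excess reserves to deposits is 0.700935 − 0.35 − 0.266 = 0.084935.

8.5%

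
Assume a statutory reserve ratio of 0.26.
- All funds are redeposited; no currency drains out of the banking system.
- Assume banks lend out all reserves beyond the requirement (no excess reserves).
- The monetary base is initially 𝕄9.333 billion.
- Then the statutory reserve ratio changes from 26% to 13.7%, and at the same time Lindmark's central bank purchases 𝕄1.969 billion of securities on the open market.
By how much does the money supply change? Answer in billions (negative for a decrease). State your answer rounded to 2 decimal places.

Before: m₁ = 1 / (0.26) ≈ 3.84615, MB₁ = 9.333, so M₁ = 3.84615 × 9.333 ≈ 35.8961 billion.
After: m₂ = 1 / (0.137) ≈ 7.29927, MB₂ = 9.333 + 1.969 = 11.302, so M₂ = 7.29927 × 11.302 ≈ 82.4963 billion.
ΔM = M₂ − M₁ = 82.4963 − 35.8961 = 46.6002 billion.

𝕄46.60 billion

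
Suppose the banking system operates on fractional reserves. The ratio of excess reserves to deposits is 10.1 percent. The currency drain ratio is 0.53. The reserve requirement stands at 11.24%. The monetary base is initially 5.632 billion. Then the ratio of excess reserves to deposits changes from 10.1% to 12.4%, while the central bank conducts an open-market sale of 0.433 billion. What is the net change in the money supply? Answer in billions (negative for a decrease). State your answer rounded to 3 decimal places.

Before: m₁ = (1 + 0.53) / (0.1124 + 0.101 + 0.53) ≈ 2.05811, MB₁ = 5.632, so M₁ = 2.05811 × 5.632 ≈ 11.5913 billion.
After: m₂ = (1 + 0.53) / (0.1124 + 0.124 + 0.53) ≈ 1.99635, MB₂ = 5.632 − 0.433 = 5.199, so M₂ = 1.99635 × 5.199 ≈ 10.379 billion.
ΔM = M₂ − M₁ = 10.379 − 11.5913 = -1.2123 billion.

-1.212 billion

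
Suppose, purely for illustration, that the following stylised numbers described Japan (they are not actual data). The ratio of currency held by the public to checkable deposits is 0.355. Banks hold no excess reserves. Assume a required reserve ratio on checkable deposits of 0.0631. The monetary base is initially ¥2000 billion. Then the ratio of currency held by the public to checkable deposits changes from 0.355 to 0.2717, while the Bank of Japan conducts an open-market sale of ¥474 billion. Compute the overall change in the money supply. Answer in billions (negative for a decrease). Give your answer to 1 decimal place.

Before: m₁ = (1 + 0.355) / (0.0631 + 0.355) ≈ 3.240851, MB₁ = 2000, so M₁ = 3.240851 × 2000 = 6481.702 billion.
After: m₂ = (1 + 0.2717) / (0.0631 + 0.2717) ≈ 3.798387, MB₂ = 2000 − 474 = 1526, so M₂ = 3.798387 × 1526 ≈ 5796.3386 billion.
ΔM = M₂ − M₁ = 5796.3386 − 6481.702 = -685.3634 billion.

-685.4 billion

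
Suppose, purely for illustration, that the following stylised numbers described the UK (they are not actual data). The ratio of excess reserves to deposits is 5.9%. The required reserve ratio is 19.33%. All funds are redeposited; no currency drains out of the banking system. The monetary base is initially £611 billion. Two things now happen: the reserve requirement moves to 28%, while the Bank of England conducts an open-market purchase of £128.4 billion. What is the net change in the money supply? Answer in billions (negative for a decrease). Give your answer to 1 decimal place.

-240.6 billion

Before: m₁ = 1 / (0.1933 + 0.059) ≈ 3.96354, MB₁ = 611, so M₁ = 3.96354 × 611 ≈ 2421.7229 billion.
After: m₂ = 1 / (0.28 + 0.059) ≈ 2.94985, MB₂ = 611 + 128.4 = 739.4, so M₂ = 2.94985 × 739.4 ≈ 2181.1191 billion.
ΔM = M₂ − M₁ = 2181.1191 − 2421.7229 = -240.6038 billion.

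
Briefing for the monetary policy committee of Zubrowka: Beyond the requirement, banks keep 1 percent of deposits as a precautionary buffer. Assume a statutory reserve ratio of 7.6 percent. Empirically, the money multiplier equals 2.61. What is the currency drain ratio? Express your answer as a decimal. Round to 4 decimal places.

0.4817

Using m = 2.61. From m = (1 + c)/(c + rr + e), rearranging gives 1 + c = m·(c + rr + e), so c·(1 − m) = m·(rr + e) − 1.
Hence c = [m·(rr + e) − 1]/(1 − m) = [2.61 × (0.076 + 0.01) − 1] / (1 − 2.61) ≈ 0.481702.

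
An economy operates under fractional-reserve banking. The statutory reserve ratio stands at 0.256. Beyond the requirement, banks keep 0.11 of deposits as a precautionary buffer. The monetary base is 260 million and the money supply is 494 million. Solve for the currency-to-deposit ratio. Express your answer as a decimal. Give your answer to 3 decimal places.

Using m = M/MB = 494/260 = 1.900000. From m = (1 + c)/(c + rr + e), rearranging gives 1 + c = m·(c + rr + e), so c·(1 − m) = m·(rr + e) − 1.
Hence c = [m·(rr + e) − 1]/(1 − m) = [1.900000 × (0.256 + 0.11) − 1] / (1 − 1.900000) ≈ 0.338444.

0.338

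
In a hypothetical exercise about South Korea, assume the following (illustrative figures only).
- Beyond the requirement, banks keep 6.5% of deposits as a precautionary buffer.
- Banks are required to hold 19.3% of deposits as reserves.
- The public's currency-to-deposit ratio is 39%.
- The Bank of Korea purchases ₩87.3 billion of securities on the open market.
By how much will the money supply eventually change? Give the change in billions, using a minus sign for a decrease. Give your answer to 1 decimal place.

The money multiplier is m = (1 + c) / (rr + e + c) = (1 + 0.39) / (0.193 + 0.065 + 0.39) ≈ 2.1451.
The purchase adds 87.3 billion of base, so ΔM = m × ΔMB = 2.1451 × (+87.3) ≈ 187.2672 billion.

₩187.3 billion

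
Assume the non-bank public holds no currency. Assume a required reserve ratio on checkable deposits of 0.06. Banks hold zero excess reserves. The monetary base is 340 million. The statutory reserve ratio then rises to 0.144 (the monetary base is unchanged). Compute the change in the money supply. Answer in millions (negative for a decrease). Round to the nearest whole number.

-3306 million

Initially m₁ = 1 / (0.06) ≈ 16.6667, so M₁ = 16.6667 × 340 = 5666.678 million.
After the change m₂ = 1 / (0.144) ≈ 6.9444, so M₂ = 6.9444 × 340 = 2361.096 million.
ΔM = M₂ − M₁ = 2361.096 − 5666.678 = -3305.582 million.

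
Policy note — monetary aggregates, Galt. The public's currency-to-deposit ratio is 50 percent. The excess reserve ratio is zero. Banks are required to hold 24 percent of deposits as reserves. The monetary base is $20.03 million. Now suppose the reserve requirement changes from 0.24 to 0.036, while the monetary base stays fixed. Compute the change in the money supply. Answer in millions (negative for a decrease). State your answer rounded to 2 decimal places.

Initially m₁ = (1 + 0.5) / (0.24 + 0.5) ≈ 2.02703, so M₁ = 2.02703 × 20.03 ≈ 40.6014 million.
After the change m₂ = (1 + 0.5) / (0.036 + 0.5) ≈ 2.79851, so M₂ = 2.79851 × 20.03 ≈ 56.0542 million.
ΔM = M₂ − M₁ = 56.0542 − 40.6014 = 15.4528 million.

$15.45 million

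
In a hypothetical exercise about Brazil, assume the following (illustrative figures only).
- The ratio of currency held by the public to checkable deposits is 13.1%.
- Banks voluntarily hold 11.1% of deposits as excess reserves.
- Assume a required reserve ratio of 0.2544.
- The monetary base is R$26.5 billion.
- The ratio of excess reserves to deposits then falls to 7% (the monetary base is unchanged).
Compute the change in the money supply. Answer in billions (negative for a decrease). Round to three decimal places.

R$5.436 billion

Initially m₁ = (1 + 0.131) / (0.2544 + 0.111 + 0.131) ≈ 2.278405, so M₁ = 2.278405 × 26.5 ≈ 60.3777 billion.
After the change m₂ = (1 + 0.131) / (0.2544 + 0.07 + 0.131) ≈ 2.483531, so M₂ = 2.483531 × 26.5 ≈ 65.8136 billion.
ΔM = M₂ − M₁ = 65.8136 − 60.3777 = 5.4359 billion.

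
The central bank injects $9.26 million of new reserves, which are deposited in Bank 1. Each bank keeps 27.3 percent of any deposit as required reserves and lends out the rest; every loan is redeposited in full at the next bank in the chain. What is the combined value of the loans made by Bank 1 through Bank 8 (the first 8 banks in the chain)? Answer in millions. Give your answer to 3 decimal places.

$22.735 million

Bank i lends (1 − rr)^i of the original deposit: Bank 1 lends 9.26·0.7270 ≈ 6.7320, Bank 2 lends 9.26·0.7270² ≈ 4.8942, and so on.
Summing a geometric series: total = 9.26·[0.7270·(1 − 0.7270^8) / (1 − 0.7270)] ≈ 22.7352 million.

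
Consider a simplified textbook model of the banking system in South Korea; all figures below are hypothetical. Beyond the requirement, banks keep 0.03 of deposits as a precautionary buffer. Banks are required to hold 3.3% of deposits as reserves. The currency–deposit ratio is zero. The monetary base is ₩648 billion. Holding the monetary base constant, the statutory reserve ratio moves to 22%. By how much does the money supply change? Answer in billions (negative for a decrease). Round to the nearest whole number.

-7694 billion

Initially m₁ = 1 / (0.033 + 0.03) ≈ 15.8730, so M₁ = 15.8730 × 648 = 10285.704 billion.
After the change m₂ = 1 / (0.22 + 0.03) = 4, so M₂ = 4 × 648 = 2592 billion.
ΔM = M₂ − M₁ = 2592 − 10285.704 = -7693.704 billion.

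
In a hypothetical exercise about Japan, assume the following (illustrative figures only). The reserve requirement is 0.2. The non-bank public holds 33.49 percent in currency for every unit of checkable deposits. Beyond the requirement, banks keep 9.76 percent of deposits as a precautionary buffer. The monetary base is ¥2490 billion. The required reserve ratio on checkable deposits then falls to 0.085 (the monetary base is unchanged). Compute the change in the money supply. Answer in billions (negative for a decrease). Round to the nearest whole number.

Initially m₁ = (1 + 0.3349) / (0.2 + 0.0976 + 0.3349) ≈ 2.11051, so M₁ = 2.11051 × 2490 = 5255.1699 billion.
After the change m₂ = (1 + 0.3349) / (0.085 + 0.0976 + 0.3349) ≈ 2.57952, so M₂ = 2.57952 × 2490 = 6423.0048 billion.
ΔM = M₂ − M₁ = 6423.0048 − 5255.1699 = 1167.8349 billion.

¥1168 billion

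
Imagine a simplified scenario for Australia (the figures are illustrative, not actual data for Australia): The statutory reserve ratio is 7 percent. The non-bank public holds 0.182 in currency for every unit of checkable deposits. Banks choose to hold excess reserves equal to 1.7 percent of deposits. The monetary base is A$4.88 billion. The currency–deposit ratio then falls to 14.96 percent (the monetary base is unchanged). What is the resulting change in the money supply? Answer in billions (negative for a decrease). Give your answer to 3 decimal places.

A$2.268 billion

Initially m₁ = (1 + 0.182) / (0.07 + 0.017 + 0.182) ≈ 4.39405, so M₁ = 4.39405 × 4.88 ≈ 21.443 billion.
After the change m₂ = (1 + 0.1496) / (0.07 + 0.017 + 0.1496) ≈ 4.85883, so M₂ = 4.85883 × 4.88 ≈ 23.7111 billion.
ΔM = M₂ − M₁ = 23.7111 − 21.443 = 2.2681 billion.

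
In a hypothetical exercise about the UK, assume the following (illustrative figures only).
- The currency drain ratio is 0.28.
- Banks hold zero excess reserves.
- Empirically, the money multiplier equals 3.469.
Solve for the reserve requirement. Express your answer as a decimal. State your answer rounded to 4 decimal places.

0.0890

Using m = 3.469. Since m = (1 + c)/(c + rr + e), the denominator satisfies c + rr + e = (1 + c)/m = (1 + 0.28) / 3.469 ≈ 0.368982.
With c = 0.28 and e = 0, the reserve requirement is 0.368982 − 0.28 − 0 = 0.088982.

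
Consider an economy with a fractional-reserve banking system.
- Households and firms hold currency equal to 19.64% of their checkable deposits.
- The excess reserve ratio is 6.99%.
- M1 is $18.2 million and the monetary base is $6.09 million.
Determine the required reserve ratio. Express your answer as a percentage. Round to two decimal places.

Using m = M/MB = 18.2/6.09 ≈ 2.988506. Since m = (1 + c)/(c + rr + e), the denominator satisfies c + rr + e = (1 + c)/m = (1 + 0.1964) / 2.988506 ≈ 0.400334.
With c = 0.1964 and e = 0.0699, the required reserve ratio is 0.400334 − 0.1964 − 0.0699 = 0.134034.

13.40%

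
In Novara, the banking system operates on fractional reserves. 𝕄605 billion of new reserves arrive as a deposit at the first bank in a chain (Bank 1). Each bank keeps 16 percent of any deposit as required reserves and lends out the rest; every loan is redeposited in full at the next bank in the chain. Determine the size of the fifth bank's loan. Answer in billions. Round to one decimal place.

𝕄253.0 billion

Each bank lends a fraction (1 − rr) = 0.8400 of the deposit it receives, so Bank 5 receives 605·0.8400^4 and lends 605·0.8400^5 ≈ 253.0182 billion.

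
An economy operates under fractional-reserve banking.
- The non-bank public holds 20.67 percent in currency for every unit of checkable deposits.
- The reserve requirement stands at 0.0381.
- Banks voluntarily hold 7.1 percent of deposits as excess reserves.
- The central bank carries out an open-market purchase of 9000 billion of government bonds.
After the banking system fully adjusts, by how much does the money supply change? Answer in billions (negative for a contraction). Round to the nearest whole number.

The money multiplier is m = (1 + c) / (rr + e + c) = (1 + 0.2067) / (0.0381 + 0.071 + 0.2067) ≈ 3.82109.
The purchase adds 9000 billion of base, so ΔM = m × ΔMB = 3.82109 × (+9000) = 34389.81 billion.

34390 billion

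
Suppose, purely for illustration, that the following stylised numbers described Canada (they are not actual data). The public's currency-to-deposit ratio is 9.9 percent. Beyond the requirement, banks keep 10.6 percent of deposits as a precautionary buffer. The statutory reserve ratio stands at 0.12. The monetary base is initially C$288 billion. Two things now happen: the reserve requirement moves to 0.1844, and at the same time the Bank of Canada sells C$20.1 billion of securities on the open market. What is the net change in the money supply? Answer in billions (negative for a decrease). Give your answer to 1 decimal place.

Before: m₁ = (1 + 0.099) / (0.12 + 0.106 + 0.099) ≈ 3.38154, MB₁ = 288, so M₁ = 3.38154 × 288 ≈ 973.8835 billion.
After: m₂ = (1 + 0.099) / (0.1844 + 0.106 + 0.099) ≈ 2.82229, MB₂ = 288 − 20.1 = 267.9, so M₂ = 2.82229 × 267.9 ≈ 756.0915 billion.
ΔM = M₂ − M₁ = 756.0915 − 973.8835 = -217.792 billion.

-217.8 billion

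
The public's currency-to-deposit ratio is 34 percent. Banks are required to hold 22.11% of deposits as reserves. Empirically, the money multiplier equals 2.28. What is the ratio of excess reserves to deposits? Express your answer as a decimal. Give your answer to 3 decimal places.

Using m = 2.28. Since m = (1 + c)/(c + rr + e), the denominator satisfies c + rr + e = (1 + c)/m = (1 + 0.34) / 2.28 ≈ 0.587719.
With c = 0.34 and rr = 0.2211, the ratio of excess reserves to deposits is 0.587719 − 0.34 − 0.2211 = 0.026619.

0.027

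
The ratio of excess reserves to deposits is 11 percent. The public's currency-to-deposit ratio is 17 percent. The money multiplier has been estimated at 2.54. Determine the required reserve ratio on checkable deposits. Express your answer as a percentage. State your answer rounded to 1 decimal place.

18.1%

Using m = 2.54. Since m = (1 + c)/(c + rr + e), the denominator satisfies c + rr + e = (1 + c)/m = (1 + 0.17) / 2.54 ≈ 0.460630.
With c = 0.17 and e = 0.11, the required reserve ratio on checkable deposits is 0.460630 − 0.17 − 0.11 = 0.18063.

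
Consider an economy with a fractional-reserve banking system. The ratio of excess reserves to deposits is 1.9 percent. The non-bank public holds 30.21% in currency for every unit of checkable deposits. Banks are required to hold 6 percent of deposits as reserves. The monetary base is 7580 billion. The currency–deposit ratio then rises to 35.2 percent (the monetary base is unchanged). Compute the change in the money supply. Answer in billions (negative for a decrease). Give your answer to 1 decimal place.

-2120.9 billion

Initially m₁ = (1 + 0.3021) / (0.06 + 0.019 + 0.3021) ≈ 3.416689, so M₁ = 3.416689 × 7580 ≈ 25898.5026 billion.
After the change m₂ = (1 + 0.352) / (0.06 + 0.019 + 0.352) ≈ 3.136891, so M₂ = 3.136891 × 7580 ≈ 23777.6338 billion.
ΔM = M₂ − M₁ = 23777.6338 − 25898.5026 = -2120.8688 billion.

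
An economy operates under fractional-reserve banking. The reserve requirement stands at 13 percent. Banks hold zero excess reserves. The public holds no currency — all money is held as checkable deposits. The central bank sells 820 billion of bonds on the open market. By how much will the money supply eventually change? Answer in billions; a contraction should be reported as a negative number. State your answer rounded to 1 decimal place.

The simple money multiplier is m = 1/rr = 1/0.13 ≈ 7.69231.
An open-market sale reduces the monetary base by 820 billion, so ΔM = m × ΔMB = 7.69231 × (−820) = -6307.6942 billion.

-6307.7 billion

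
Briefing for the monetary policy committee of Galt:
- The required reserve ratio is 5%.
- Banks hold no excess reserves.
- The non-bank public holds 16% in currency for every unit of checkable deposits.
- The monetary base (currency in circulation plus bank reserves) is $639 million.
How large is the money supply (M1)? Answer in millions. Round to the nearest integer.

The money multiplier is m = (1 + c) / (rr + c) = (1 + 0.16) / (0.05 + 0.16) ≈ 5.5238.
So M = m × MB = 5.5238 × 639 = 3529.7082 million.

$3530 million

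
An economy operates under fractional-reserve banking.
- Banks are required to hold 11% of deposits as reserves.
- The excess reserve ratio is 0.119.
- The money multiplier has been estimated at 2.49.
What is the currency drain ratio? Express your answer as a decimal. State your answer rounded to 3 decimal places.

0.288

Using m = 2.49. From m = (1 + c)/(c + rr + e), rearranging gives 1 + c = m·(c + rr + e), so c·(1 − m) = m·(rr + e) − 1.
Hence c = [m·(rr + e) − 1]/(1 − m) = [2.49 × (0.11 + 0.119) − 1] / (1 − 2.49) ≈ 0.288450.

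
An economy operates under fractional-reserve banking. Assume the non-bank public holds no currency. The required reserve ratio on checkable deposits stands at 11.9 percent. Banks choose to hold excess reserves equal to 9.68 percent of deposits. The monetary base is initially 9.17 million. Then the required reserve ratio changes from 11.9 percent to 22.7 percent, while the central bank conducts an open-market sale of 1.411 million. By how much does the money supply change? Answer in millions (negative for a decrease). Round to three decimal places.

Before: m₁ = 1 / (0.119 + 0.0968) ≈ 4.63392, MB₁ = 9.17, so M₁ = 4.63392 × 9.17 ≈ 42.493 million.
After: m₂ = 1 / (0.227 + 0.0968) ≈ 3.08833, MB₂ = 9.17 − 1.411 = 7.759, so M₂ = 3.08833 × 7.759 ≈ 23.9624 million.
ΔM = M₂ − M₁ = 23.9624 − 42.493 = -18.5306 million.

-18.531 million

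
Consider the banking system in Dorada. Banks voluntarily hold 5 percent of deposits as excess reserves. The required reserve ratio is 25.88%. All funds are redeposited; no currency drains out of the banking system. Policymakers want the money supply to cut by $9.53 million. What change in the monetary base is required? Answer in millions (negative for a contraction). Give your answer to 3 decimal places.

-2.943 million

The money multiplier is m = 1 / (rr + e) = 1 / (0.2588 + 0.05) ≈ 3.23834.
ΔMB = ΔM / m = (−9.53) / 3.23834 ≈ -2.9429 million.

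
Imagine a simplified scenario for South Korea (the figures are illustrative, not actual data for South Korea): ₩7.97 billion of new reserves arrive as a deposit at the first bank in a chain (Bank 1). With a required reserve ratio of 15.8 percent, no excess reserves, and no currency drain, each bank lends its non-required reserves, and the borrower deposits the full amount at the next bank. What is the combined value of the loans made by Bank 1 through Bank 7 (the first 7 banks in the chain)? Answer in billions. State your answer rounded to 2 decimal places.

Bank i lends (1 − rr)^i of the original deposit: Bank 1 lends 7.97·0.8420 ≈ 6.7107, Bank 2 lends 7.97·0.8420² ≈ 5.6504, and so on.
Summing a geometric series: total = 7.97·[0.8420·(1 − 0.8420^7) / (1 − 0.8420)] ≈ 29.7293 billion.

₩29.73 billion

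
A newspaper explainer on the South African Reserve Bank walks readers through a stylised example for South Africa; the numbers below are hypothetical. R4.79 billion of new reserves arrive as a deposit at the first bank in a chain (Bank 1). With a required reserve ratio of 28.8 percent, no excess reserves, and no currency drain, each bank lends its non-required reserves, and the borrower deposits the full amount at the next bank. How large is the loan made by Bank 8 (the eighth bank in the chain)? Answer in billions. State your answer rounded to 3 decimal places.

R0.316 billion

Each bank lends a fraction (1 − rr) = 0.7120 of the deposit it receives, so Bank 8 receives 4.79·0.7120^7 and lends 4.79·0.7120^8 ≈ 0.3164 billion.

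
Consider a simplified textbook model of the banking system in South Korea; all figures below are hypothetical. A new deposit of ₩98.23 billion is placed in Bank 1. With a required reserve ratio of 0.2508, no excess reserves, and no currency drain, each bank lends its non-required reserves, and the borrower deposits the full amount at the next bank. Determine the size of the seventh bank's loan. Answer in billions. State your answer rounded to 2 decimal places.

Each bank lends a fraction (1 − rr) = 0.7492 of the deposit it receives, so Bank 7 receives 98.23·0.7492^6 and lends 98.23·0.7492^7 ≈ 13.0145 billion.

₩13.01 billion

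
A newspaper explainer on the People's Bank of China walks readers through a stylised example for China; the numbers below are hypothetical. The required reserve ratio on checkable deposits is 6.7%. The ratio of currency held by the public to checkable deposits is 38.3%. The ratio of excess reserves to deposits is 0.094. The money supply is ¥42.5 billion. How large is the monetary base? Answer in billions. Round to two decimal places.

The money multiplier is m = (1 + c) / (rr + e + c) = (1 + 0.383) / (0.067 + 0.094 + 0.383) ≈ 2.54228.
MB = M / m = 42.5 / 2.54228 ≈ 16.7173 billion.

¥16.72 billion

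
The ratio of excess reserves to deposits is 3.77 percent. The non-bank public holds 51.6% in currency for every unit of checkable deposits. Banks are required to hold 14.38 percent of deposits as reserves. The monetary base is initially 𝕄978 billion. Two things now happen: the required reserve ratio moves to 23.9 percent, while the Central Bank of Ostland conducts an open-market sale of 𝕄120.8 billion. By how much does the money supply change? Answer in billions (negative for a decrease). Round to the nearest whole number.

-486 billion

Before: m₁ = (1 + 0.516) / (0.1438 + 0.0377 + 0.516) ≈ 2.1735, MB₁ = 978, so M₁ = 2.1735 × 978 = 2125.683 billion.
After: m₂ = (1 + 0.516) / (0.239 + 0.0377 + 0.516) ≈ 1.9125, MB₂ = 978 − 120.8 = 857.2, so M₂ = 1.9125 × 857.2 = 1639.395 billion.
ΔM = M₂ − M₁ = 1639.395 − 2125.683 = -486.288 billion.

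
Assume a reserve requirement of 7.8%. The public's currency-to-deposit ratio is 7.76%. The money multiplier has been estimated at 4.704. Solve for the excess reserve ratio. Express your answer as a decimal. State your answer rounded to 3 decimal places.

Using m = 4.704. Since m = (1 + c)/(c + rr + e), the denominator satisfies c + rr + e = (1 + c)/m = (1 + 0.0776) / 4.704 ≈ 0.229082.
With c = 0.0776 and rr = 0.078, the excess reserve ratio is 0.229082 − 0.0776 − 0.078 = 0.073482.

0.073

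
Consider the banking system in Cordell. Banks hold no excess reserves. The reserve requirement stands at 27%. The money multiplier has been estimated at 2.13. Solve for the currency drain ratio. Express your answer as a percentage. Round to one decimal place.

Using m = 2.13. From m = (1 + c)/(c + rr + e), rearranging gives 1 + c = m·(c + rr + e), so c·(1 − m) = m·(rr + e) − 1.
Hence c = [m·(rr + e) − 1]/(1 − m) = [2.13 × (0.27 + 0) − 1] / (1 − 2.13) ≈ 0.376018.

37.6%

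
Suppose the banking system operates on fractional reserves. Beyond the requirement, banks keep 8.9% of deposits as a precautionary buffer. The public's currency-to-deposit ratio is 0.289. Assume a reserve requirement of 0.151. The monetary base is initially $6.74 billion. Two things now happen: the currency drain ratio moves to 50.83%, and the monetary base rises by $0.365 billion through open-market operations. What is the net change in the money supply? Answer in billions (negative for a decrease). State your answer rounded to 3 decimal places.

-2.102 billion

Before: m₁ = (1 + 0.289) / (0.151 + 0.089 + 0.289) ≈ 2.43667, MB₁ = 6.74, so M₁ = 2.43667 × 6.74 ≈ 16.4232 billion.
After: m₂ = (1 + 0.5083) / (0.151 + 0.089 + 0.5083) ≈ 2.01564, MB₂ = 6.74 + 0.365 = 7.105, so M₂ = 2.01564 × 7.105 ≈ 14.3211 billion.
ΔM = M₂ − M₁ = 14.3211 − 16.4232 = -2.1021 billion.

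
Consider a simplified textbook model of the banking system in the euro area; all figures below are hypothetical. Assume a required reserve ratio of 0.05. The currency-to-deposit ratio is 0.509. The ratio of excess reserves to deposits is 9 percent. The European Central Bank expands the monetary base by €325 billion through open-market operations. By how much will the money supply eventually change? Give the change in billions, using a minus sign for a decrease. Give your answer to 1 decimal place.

The money multiplier is m = (1 + c) / (rr + e + c) = (1 + 0.509) / (0.05 + 0.09 + 0.509) ≈ 2.32512.
The purchase adds 325 billion of base, so ΔM = m × ΔMB = 2.32512 × (+325) = 755.664 billion.

€755.7 billion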